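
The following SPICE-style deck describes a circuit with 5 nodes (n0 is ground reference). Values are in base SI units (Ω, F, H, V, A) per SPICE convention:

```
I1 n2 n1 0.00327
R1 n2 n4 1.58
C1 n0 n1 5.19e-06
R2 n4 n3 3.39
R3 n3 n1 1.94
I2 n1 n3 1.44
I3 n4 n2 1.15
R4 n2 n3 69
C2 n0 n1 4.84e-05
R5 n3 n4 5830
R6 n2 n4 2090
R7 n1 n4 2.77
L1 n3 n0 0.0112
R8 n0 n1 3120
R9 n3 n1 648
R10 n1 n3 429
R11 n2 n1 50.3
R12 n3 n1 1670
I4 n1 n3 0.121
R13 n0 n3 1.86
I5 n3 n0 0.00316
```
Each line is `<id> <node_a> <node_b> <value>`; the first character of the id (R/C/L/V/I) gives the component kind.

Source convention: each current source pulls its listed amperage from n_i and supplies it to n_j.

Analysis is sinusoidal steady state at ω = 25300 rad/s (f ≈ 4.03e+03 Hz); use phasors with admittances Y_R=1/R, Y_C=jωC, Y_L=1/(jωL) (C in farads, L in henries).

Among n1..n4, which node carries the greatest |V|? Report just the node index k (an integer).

Apply KCL at each of the 4 non-ground nodes and solve the resulting linear system.
Node n1: branches {I1, C1, R3, I2, C2, R7, R8, R9, R10, R11, R12, I4} → V_1 = -0.1056+0.4811j
Node n2: branches {I1, R1, I3, R4, R6, R11} → V_2 = 2.112+0.3885j
Node n3: branches {R2, R3, I2, R4, R5, L1, R9, R10, R12, I4, R13, I5} → V_3 = 1.206+0.2740j
Node n4: branches {R1, R2, I3, R5, R6, R7} → V_4 = 0.3920+0.3882j

2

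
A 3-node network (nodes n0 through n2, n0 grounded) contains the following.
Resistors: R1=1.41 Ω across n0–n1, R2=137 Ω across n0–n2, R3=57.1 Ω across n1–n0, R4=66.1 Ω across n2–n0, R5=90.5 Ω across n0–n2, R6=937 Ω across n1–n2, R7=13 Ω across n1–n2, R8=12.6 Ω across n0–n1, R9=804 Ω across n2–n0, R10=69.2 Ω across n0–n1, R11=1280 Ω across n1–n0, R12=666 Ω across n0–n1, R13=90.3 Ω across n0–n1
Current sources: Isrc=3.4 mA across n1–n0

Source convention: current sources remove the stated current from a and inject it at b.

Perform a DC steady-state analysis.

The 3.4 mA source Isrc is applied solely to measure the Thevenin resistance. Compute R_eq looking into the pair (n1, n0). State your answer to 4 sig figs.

Apply KCL at each of the 2 non-ground nodes and solve the resulting linear system.
Node n1: branches {R1, R3, R6, R7, R8, R10, R11, R12, R13, Isrc} → V_1 = -0.003963
Node n2: branches {R2, R4, R5, R6, R7, R9} → V_2 = -0.002742

R_eq = 1.166 Ω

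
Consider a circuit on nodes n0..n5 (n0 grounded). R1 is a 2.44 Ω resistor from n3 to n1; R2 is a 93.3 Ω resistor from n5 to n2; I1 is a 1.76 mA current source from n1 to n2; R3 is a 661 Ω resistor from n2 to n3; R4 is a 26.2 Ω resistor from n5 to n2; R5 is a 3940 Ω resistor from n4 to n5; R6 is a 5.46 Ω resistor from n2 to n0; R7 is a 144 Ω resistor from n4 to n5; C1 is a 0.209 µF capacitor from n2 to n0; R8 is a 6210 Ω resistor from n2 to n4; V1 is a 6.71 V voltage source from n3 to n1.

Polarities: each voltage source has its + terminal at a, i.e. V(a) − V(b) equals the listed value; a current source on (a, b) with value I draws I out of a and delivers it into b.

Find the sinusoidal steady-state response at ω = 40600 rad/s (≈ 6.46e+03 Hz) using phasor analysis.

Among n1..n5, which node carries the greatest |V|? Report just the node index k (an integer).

Apply KCL at each of the 5 non-ground nodes and solve the resulting linear system.
Node n1: branches {R1, I1, V1} → V_1 = -7.873+0.000j
Node n2: branches {R2, I1, R3, R4, R6, C1, R8} → V_2 = 0.000+0.000j
Node n3: branches {R1, R3, V1} → V_3 = -1.163+0.000j
Node n4: branches {R5, R7, R8} → V_4 = 0.000+0.000j
Node n5: branches {R2, R4, R5, R7} → V_5 = 0.000+0.000j
Source currents: i(V1)=-2.748+0.000j

1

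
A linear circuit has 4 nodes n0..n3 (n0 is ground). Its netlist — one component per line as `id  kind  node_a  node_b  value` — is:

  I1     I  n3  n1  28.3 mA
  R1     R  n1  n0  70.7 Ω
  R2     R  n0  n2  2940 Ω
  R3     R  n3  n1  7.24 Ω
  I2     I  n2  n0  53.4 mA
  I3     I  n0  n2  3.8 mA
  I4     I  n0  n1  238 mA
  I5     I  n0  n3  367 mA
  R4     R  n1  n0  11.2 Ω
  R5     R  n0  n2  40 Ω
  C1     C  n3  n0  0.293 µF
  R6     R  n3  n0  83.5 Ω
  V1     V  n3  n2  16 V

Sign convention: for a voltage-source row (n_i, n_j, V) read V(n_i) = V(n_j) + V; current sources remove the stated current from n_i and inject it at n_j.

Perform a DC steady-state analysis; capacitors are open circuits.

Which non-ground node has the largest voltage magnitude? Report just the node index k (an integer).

Apply KCL at each of the 3 non-ground nodes and solve the resulting linear system.
Node n1: branches {I1, R1, R3, I4, R4} → V_1 = 6.122
Node n2: branches {R2, I2, I3, R5, V1} → V_2 = -7.221
Node n3: branches {I1, R3, I5, C1, R6, V1} → V_3 = 8.779
Source currents: i(V1)=-0.1334

3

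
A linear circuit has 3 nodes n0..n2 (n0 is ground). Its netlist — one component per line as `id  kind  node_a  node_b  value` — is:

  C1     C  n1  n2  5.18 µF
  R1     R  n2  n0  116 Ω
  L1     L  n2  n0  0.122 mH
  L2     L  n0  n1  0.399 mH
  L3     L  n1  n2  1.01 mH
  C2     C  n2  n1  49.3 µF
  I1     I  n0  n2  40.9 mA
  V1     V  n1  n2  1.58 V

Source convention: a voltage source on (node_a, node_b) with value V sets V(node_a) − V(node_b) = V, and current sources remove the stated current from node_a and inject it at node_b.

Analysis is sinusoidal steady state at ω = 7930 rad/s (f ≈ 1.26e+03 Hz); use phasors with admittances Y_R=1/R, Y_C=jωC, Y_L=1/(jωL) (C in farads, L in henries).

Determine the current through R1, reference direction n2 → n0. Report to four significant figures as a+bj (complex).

-0.003188+0.0002816j A

MNA unknowns: 2 node voltages V₁..V_2 plus 1 source current (V1)
C1: Y=0.000+0.04108j on G[1,2]
R1: Y=0.008621+0.000j on G[2,0]
L1: Y=0.000-1.034j on G[2,0]
L2: Y=0.000-0.3160j on G[0,1]
L3: Y=0.000-0.1249j on G[1,2]
C2: Y=0.000+0.3909j on G[2,1]
I1: z[0]−=0.0409, z[2]+=0.0409
V1: row V1−V2=1.58, i_V1 at 1,2
solve → V1=1.210+0.03267j, V2=-0.3698+0.03267j
aux → i_V1=-0.01032-0.1028j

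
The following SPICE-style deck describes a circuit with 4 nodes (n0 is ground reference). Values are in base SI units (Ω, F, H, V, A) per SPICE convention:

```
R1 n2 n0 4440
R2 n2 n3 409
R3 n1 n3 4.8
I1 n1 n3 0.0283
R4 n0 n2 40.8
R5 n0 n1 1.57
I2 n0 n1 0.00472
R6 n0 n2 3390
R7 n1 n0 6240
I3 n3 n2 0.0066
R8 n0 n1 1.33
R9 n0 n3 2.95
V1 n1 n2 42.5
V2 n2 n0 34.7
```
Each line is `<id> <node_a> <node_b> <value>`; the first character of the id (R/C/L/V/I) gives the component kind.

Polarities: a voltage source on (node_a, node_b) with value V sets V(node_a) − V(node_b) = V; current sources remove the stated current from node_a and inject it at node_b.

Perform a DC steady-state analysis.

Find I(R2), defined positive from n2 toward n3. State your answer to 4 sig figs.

Element admittances at DC:
  Y(R1) = 0.0002252 S between n2,n0
  Y(R2) = 0.002445 S between n2,n3
  Y(R3) = 0.2083 S between n1,n3
  I1: injects 0.0283 A into n3 (from n1)
  Y(R4) = 0.02451 S between n0,n2
  Y(R5) = 0.6369 S between n0,n1
  I2: injects 0.00472 A into n1 (from n0)
  Y(R6) = 0.0002950 S between n0,n2
  Y(R7) = 0.0001603 S between n1,n0
  I3: injects 0.0066 A into n2 (from n3)
  Y(R8) = 0.7519 S between n0,n1
  Y(R9) = 0.3390 S between n0,n3
  V1: constraint V(n1)−V(n2) = 42.5
  V2: constraint V(n2)−V(n0) = 34.7
Assemble and solve the 5×5 MNA system:
  V(n1)=77.20  V(n2)=34.70  V(n3)=29.45
  i(V1)=-117.2  i(V2)=-118.1

0.01284 A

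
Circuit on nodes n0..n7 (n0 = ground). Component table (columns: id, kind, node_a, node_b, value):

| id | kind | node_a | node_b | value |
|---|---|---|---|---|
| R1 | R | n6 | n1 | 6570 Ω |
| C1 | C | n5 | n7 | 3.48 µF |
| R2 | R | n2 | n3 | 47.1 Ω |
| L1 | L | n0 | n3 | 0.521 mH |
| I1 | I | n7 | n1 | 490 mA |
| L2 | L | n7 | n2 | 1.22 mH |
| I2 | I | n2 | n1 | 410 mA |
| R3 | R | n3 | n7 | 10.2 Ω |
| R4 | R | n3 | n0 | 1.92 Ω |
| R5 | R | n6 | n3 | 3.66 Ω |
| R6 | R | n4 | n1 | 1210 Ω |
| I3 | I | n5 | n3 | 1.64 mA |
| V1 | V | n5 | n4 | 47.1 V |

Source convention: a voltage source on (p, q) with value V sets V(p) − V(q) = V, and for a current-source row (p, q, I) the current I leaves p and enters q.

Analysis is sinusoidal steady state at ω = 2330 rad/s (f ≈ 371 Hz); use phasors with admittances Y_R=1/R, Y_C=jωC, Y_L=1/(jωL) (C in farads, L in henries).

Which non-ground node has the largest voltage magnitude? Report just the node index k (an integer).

Element admittances at ω=2330 rad/s:
  Y(R1) = 0.0001522+0.000j S between n6,n1
  Y(C1) = 0.000+0.008108j S between n5,n7
  Y(R2) = 0.02123+0.000j S between n2,n3
  Y(L1) = 0.000-0.8238j S between n0,n3
  I1: injects 0.49 A into n1 (from n7)
  Y(L2) = 0.000-0.3518j S between n7,n2
  I2: injects 0.41 A into n1 (from n2)
  Y(R3) = 0.09804+0.000j S between n3,n7
  Y(R4) = 0.5208+0.000j S between n3,n0
  Y(R5) = 0.2732+0.000j S between n6,n3
  Y(R6) = 0.0008264+0.000j S between n4,n1
  I3: injects 0.00164 A into n3 (from n5)
  V1: constraint V(n5)−V(n4) = 47.1
Assemble and solve the 8×8 MNA system:
  V(n1)=880.2-79.37j  V(n2)=-1.176-0.7984j  V(n3)=0.000+0.000j  V(n4)=-46.74-93.98j  V(n5)=0.3613-93.98j  V(n6)=0.4901-0.04419j  V(n7)=-1.128+0.2961j
  i(V1)=-0.7661-0.01207j

1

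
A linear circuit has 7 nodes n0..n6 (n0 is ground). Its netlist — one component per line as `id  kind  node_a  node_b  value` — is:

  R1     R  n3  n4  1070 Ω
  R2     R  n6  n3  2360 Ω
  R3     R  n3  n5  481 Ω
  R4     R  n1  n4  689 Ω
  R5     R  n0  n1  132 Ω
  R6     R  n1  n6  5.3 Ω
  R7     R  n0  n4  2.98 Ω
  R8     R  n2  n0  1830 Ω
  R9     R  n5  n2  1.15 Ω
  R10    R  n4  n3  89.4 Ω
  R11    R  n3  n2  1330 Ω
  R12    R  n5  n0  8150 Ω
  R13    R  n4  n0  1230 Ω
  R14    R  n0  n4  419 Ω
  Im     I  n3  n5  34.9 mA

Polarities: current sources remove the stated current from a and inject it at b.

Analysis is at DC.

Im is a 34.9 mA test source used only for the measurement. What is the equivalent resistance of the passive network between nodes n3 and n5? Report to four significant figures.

Element admittances at DC:
  Y(R1) = 0.0009346 S between n3,n4
  Y(R2) = 0.0004237 S between n6,n3
  Y(R3) = 0.002079 S between n3,n5
  Y(R4) = 0.001451 S between n1,n4
  Y(R5) = 0.007576 S between n0,n1
  Y(R6) = 0.1887 S between n1,n6
  Y(R7) = 0.3356 S between n0,n4
  Y(R8) = 0.0005464 S between n2,n0
  Y(R9) = 0.8696 S between n5,n2
  Y(R10) = 0.01119 S between n4,n3
  Y(R11) = 0.0007519 S between n3,n2
  Y(R12) = 0.0001227 S between n5,n0
  Y(R13) = 0.0008130 S between n4,n0
  Y(R14) = 0.002387 S between n0,n4
  Im: injects 0.0349 A into n5 (from n3)
Assemble and solve the 6×6 MNA system:
  V(n1)=-0.02640  V(n2)=9.536  V(n3)=-0.5274  V(n4)=-0.01825  V(n5)=9.550  V(n6)=-0.02752

R_eq = 288.8 Ω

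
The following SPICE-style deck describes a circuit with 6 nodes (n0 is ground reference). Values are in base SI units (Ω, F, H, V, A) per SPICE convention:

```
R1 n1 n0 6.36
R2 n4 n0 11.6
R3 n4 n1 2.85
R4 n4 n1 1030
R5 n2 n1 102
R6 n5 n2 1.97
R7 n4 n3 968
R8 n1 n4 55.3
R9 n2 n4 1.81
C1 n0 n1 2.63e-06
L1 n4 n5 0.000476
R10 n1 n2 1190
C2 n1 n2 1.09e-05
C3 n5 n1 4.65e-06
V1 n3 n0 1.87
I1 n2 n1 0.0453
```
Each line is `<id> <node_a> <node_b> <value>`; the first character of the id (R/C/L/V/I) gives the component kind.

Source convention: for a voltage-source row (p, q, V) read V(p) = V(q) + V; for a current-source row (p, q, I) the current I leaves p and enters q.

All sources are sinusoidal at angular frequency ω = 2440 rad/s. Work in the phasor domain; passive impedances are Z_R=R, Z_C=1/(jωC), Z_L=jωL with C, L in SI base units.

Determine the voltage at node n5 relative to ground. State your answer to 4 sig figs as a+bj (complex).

-0.06643-0.01462j V

Apply KCL at each of the 5 non-ground nodes and solve the resulting linear system.
Node n1: branches {R1, R3, R4, R5, R8, C1, R10, C2, C3, I1} → V_1 = 0.04332-0.005458j
Node n2: branches {R5, R6, R9, R10, C2, I1} → V_2 = -0.1023+6.452e-05j
Node n3: branches {R7, V1} → V_3 = 1.870+0.000j
Node n4: branches {R2, R3, R4, R7, R8, R9, L1} → V_4 = -0.05633+0.006650j
Node n5: branches {R6, L1, C3} → V_5 = -0.06643-0.01462j
Source currents: i(V1)=-0.001990+6.870e-06j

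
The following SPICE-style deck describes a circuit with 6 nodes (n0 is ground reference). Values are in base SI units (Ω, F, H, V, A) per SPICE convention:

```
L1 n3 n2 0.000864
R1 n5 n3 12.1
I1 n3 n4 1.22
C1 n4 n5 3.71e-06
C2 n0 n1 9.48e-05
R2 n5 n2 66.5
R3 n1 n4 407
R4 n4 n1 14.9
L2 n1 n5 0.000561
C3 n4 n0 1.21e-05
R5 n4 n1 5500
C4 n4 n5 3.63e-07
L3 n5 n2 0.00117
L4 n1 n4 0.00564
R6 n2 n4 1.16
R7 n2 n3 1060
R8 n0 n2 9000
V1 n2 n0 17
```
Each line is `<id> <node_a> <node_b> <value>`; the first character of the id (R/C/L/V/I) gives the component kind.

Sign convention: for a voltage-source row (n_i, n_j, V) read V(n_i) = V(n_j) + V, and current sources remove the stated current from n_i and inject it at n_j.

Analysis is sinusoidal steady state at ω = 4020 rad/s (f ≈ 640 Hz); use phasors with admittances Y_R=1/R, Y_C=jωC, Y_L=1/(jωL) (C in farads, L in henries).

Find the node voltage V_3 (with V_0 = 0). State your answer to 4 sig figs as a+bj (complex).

16.43-9.476j V

Apply KCL at each of the 5 non-ground nodes and solve the resulting linear system.
Node n1: branches {C2, R3, R4, L2, R5, L4} → V_1 = -10.30-15.03j
Node n2: branches {L1, R2, L3, R6, R7, R8, V1} → V_2 = 17.00+0.000j
Node n3: branches {L1, R1, I1, R7} → V_3 = 16.43-9.476j
Node n4: branches {I1, C1, R3, R4, C3, R5, C4, L4, R6} → V_4 = 15.66-1.021j
Node n5: branches {R1, C1, R2, L2, C4, L3} → V_5 = -1.828-7.590j
Source currents: i(V1)=-5.779+3.165j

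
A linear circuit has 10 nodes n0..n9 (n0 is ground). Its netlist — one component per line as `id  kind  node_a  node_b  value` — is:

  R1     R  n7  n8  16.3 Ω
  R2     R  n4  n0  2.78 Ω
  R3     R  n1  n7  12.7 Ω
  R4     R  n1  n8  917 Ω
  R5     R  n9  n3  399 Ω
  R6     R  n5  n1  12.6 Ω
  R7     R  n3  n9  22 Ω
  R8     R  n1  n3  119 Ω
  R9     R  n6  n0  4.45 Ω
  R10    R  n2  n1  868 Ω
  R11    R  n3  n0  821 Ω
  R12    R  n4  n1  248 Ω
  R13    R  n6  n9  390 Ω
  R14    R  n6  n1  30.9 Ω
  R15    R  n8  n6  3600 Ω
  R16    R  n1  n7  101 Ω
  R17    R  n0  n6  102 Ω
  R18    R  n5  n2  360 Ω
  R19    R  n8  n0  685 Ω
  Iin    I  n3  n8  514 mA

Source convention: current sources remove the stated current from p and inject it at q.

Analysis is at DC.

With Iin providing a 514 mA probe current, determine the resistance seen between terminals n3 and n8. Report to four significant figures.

Element admittances at DC:
  Y(R1) = 0.06135 S between n7,n8
  Y(R2) = 0.3597 S between n4,n0
  Y(R3) = 0.07874 S between n1,n7
  Y(R4) = 0.001091 S between n1,n8
  Y(R5) = 0.002506 S between n9,n3
  Y(R6) = 0.07937 S between n5,n1
  Y(R7) = 0.04545 S between n3,n9
  Y(R8) = 0.008403 S between n1,n3
  Y(R9) = 0.2247 S between n6,n0
  Y(R10) = 0.001152 S between n2,n1
  Y(R11) = 0.001218 S between n3,n0
  Y(R12) = 0.004032 S between n4,n1
  Y(R13) = 0.002564 S between n6,n9
  Y(R14) = 0.03236 S between n6,n1
  Y(R15) = 0.0002778 S between n8,n6
  Y(R16) = 0.009901 S between n1,n7
  Y(R17) = 0.009804 S between n0,n6
  Y(R18) = 0.002778 S between n5,n2
  Y(R19) = 0.001460 S between n8,n0
  Iin: injects 0.514 A into n8 (from n3)
Assemble and solve the 9×9 MNA system:
  V(n1)=3.319  V(n2)=3.319  V(n3)=-40.31  V(n4)=0.03680  V(n5)=3.319  V(n6)=0.05132  V(n7)=8.638  V(n8)=16.32  V(n9)=-38.26

R_eq = 110.2 Ω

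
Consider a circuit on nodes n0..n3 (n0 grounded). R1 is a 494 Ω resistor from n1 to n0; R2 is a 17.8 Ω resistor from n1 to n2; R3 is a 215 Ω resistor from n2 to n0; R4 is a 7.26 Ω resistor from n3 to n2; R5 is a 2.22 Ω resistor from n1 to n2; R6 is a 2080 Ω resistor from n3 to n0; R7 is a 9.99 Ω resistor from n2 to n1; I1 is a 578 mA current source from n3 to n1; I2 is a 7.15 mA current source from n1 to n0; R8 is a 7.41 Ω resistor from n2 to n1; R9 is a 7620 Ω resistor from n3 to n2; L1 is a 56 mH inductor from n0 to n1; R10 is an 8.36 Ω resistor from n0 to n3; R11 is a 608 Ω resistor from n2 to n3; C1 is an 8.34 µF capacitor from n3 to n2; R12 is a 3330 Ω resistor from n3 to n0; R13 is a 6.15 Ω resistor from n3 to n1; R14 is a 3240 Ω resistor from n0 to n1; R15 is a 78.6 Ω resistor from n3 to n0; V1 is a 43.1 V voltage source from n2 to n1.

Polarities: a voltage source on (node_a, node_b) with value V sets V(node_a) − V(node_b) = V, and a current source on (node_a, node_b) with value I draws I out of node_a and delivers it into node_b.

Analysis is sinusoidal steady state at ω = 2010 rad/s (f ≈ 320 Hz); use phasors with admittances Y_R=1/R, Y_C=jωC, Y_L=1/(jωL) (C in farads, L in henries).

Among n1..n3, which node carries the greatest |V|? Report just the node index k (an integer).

2

Element admittances at ω=2010 rad/s:
  Y(R1) = 0.002024+0.000j S between n1,n0
  Y(R2) = 0.05618+0.000j S between n1,n2
  Y(R3) = 0.004651+0.000j S between n2,n0
  Y(R4) = 0.1377+0.000j S between n3,n2
  Y(R5) = 0.4505+0.000j S between n1,n2
  Y(R6) = 0.0004808+0.000j S between n3,n0
  Y(R7) = 0.1001+0.000j S between n2,n1
  I1: injects 0.578 A into n1 (from n3)
  I2: injects 0.00715 A into n0 (from n1)
  Y(R8) = 0.1350+0.000j S between n2,n1
  Y(R9) = 0.0001312+0.000j S between n3,n2
  Y(L1) = 0.000-0.008884j S between n0,n1
  Y(R10) = 0.1196+0.000j S between n0,n3
  Y(R11) = 0.001645+0.000j S between n2,n3
  Y(C1) = 0.000+0.01676j S between n3,n2
  Y(R12) = 0.0003003+0.000j S between n3,n0
  Y(R13) = 0.1626+0.000j S between n3,n1
  Y(R14) = 0.0003086+0.000j S between n0,n1
  Y(R15) = 0.01272+0.000j S between n3,n0
  V1: constraint V(n2)−V(n1) = 43.1
Assemble and solve the 4×4 MNA system:
  V(n1)=-18.65-2.948j  V(n2)=24.45-2.948j  V(n3)=-0.3845-1.090j
  i(V1)=-35.58-0.1434j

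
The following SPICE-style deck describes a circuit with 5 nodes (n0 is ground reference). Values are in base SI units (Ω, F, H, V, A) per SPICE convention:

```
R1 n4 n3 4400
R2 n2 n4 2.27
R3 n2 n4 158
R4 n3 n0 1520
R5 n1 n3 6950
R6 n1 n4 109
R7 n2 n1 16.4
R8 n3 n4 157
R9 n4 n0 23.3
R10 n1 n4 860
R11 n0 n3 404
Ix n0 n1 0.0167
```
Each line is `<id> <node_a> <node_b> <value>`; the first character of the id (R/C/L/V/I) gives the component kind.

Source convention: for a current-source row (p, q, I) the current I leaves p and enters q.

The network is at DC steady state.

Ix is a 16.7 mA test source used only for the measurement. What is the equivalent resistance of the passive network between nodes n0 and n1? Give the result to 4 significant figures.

R_eq = 37.75 Ω

Apply KCL at each of the 4 non-ground nodes and solve the resulting linear system.
Node n1: branches {R5, R6, R7, R10, Ix} → V_1 = 0.6305
Node n2: branches {R2, R3, R7} → V_2 = 0.4016
Node n3: branches {R1, R4, R5, R8, R11} → V_3 = 0.2566
Node n4: branches {R1, R2, R3, R6, R8, R9, R10} → V_4 = 0.3704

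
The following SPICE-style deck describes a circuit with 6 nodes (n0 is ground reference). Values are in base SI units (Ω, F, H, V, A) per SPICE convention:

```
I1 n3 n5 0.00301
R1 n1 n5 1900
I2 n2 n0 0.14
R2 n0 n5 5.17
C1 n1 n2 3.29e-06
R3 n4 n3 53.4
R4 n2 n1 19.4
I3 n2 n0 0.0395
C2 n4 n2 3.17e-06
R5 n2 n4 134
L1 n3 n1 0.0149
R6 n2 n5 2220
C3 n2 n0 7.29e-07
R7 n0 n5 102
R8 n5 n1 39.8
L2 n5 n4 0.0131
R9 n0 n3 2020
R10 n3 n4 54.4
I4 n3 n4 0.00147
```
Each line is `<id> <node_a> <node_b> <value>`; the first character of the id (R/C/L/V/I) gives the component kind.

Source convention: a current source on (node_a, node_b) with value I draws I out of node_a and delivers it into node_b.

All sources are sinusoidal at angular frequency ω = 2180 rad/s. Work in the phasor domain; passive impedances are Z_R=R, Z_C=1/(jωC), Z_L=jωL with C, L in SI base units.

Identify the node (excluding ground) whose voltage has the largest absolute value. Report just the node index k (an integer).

Apply KCL at each of the 5 non-ground nodes and solve the resulting linear system.
Node n1: branches {R1, C1, R4, L1, R8} → V_1 = -4.875-1.155j
Node n2: branches {I2, C1, R4, I3, C2, R5, R6, C3} → V_2 = -7.185-0.2050j
Node n3: branches {I1, R3, L1, R9, R10, I4} → V_3 = -2.812-0.3981j
Node n4: branches {R3, C2, R5, L2, R10, I4} → V_4 = -2.101-2.115j
Node n5: branches {I1, R1, R2, R6, R7, R8, L2} → V_5 = -0.8780+0.05715j

2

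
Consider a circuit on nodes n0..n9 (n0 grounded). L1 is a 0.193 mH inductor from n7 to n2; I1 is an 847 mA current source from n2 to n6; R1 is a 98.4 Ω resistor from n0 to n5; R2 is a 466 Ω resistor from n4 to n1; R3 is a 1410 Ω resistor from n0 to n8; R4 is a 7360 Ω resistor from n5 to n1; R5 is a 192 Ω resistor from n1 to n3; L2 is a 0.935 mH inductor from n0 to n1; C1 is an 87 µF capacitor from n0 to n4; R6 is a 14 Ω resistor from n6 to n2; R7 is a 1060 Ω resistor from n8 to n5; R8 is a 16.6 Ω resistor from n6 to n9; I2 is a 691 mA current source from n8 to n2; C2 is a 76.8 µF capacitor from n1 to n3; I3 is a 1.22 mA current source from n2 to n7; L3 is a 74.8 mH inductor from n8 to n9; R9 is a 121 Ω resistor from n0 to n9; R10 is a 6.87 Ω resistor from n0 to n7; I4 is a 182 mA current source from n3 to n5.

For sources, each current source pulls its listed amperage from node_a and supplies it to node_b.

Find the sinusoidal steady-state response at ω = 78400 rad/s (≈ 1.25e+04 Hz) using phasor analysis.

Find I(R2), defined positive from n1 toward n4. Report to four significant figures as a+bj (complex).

-0.004631-0.02827j A

Element admittances at ω=78400 rad/s:
  Y(L1) = 0.000-0.06609j S between n7,n2
  I1: injects 0.847 A into n6 (from n2)
  Y(R1) = 0.01016+0.000j S between n0,n5
  Y(R2) = 0.002146+0.000j S between n4,n1
  Y(R3) = 0.0007092+0.000j S between n0,n8
  Y(R4) = 0.0001359+0.000j S between n5,n1
  Y(R5) = 0.005208+0.000j S between n1,n3
  Y(L2) = 0.000-0.01364j S between n0,n1
  Y(C1) = 0.000+6.821j S between n0,n4
  Y(R6) = 0.07143+0.000j S between n6,n2
  Y(R7) = 0.0009434+0.000j S between n8,n5
  Y(R8) = 0.06024+0.000j S between n6,n9
  I2: injects 0.691 A into n2 (from n8)
  Y(C2) = 0.000+6.021j S between n1,n3
  I3: injects 0.00122 A into n7 (from n2)
  Y(L3) = 0.000-0.0001705j S between n8,n9
  Y(R9) = 0.008264+0.000j S between n0,n9
  Y(R10) = 0.1456+0.000j S between n0,n7
  I4: injects 0.182 A into n5 (from n3)
Assemble and solve the 9×9 MNA system:
  V(n1)=-2.162-13.17j  V(n2)=3.954+8.754j  V(n3)=-2.162-13.14j  V(n4)=-0.004145+0.0006790j  V(n5)=-19.37-4.130j  V(n6)=14.25+8.776j  V(n7)=3.978+0.01076j  V(n8)=-423.4-47.32j  V(n9)=12.39+8.802j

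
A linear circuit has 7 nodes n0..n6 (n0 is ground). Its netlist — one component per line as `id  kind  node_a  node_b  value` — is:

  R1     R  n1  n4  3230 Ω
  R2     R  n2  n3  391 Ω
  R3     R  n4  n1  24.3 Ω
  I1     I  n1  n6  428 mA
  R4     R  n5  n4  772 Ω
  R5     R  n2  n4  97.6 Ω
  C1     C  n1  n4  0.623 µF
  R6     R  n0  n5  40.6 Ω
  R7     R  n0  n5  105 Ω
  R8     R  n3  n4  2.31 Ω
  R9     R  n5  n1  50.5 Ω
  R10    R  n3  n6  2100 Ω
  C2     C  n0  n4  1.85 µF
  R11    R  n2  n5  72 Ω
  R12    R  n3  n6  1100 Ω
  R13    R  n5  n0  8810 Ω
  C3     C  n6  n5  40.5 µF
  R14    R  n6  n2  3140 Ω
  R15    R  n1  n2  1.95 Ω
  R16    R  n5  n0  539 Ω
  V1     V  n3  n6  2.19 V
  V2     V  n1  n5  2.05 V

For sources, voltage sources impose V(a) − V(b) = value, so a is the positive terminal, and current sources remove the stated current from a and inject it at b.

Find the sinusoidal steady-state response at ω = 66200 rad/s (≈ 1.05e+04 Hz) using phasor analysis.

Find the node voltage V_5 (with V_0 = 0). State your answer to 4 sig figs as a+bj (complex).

MNA unknowns: 6 node voltages V₁..V_6 plus 2 source currents (V1, V2)
R1: Y=0.0003096+0.000j on G[1,4]
R2: Y=0.002558+0.000j on G[2,3]
R3: Y=0.04115+0.000j on G[4,1]
I1: z[1]−=0.428, z[6]+=0.428
R4: Y=0.001295+0.000j on G[5,4]
R5: Y=0.01025+0.000j on G[2,4]
C1: Y=0.000+0.04124j on G[1,4]
R6: Y=0.02463+0.000j on G[0,5]
R7: Y=0.009524+0.000j on G[0,5]
R8: Y=0.4329+0.000j on G[3,4]
R9: Y=0.01980+0.000j on G[5,1]
R10: Y=0.0004762+0.000j on G[3,6]
C2: Y=0.000+0.1225j on G[0,4]
R11: Y=0.01389+0.000j on G[2,5]
R12: Y=0.0009091+0.000j on G[3,6]
R13: Y=0.0001135+0.000j on G[5,0]
C3: Y=0.000+2.681j on G[6,5]
R14: Y=0.0003185+0.000j on G[6,2]
R15: Y=0.5128+0.000j on G[1,2]
R16: Y=0.001855+0.000j on G[5,0]
V1: row V3−V6=2.19, i_V1 at 3,6
V2: row V1−V5=2.05, i_V2 at 1,5
solve → V1=0.1584-0.4131j, V2=0.1044-0.4165j, V3=0.2964-0.5446j, V4=0.1218-0.5579j, V5=-1.892-0.4131j, V6=-1.894-0.5446j
aux → i_V1=-0.07910-0.005444j, i_V2=-0.4918-0.009283j

-1.892-0.4131j V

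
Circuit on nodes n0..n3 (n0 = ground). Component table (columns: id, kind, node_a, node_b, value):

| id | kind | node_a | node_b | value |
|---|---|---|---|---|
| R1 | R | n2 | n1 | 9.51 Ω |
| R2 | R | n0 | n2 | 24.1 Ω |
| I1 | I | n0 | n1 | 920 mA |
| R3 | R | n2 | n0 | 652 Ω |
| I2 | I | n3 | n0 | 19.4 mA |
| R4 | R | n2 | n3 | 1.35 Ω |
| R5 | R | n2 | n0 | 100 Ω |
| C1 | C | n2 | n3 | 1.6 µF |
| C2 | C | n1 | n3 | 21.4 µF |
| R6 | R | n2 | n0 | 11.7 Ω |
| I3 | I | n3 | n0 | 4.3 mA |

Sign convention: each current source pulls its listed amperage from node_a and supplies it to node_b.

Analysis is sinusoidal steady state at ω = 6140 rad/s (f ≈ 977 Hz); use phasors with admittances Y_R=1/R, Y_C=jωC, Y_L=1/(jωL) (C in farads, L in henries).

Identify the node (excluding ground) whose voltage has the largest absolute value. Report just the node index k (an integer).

Apply KCL at each of the 3 non-ground nodes and solve the resulting linear system.
Node n1: branches {R1, I1, C2} → V_1 = 10.07-3.617j
Node n2: branches {R1, R2, R3, R4, R5, C1, R6} → V_2 = 6.472+0.000j
Node n3: branches {I2, R4, C1, C2, I3} → V_3 = 7.177+0.5041j

1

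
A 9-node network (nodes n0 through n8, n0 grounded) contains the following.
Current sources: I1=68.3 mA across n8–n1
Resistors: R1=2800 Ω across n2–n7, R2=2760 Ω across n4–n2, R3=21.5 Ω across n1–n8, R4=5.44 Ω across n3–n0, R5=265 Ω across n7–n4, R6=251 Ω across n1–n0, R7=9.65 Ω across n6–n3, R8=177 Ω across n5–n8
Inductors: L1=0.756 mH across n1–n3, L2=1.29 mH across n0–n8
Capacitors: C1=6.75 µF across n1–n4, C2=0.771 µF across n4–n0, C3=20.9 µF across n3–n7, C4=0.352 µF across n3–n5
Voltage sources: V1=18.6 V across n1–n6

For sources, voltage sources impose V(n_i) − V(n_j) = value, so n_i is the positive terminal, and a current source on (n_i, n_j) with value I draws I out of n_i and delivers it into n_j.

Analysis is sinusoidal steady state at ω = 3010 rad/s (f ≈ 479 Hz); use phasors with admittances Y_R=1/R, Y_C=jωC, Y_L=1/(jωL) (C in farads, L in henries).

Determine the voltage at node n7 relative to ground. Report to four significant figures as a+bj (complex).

0.1522-0.8815j V

Apply KCL at each of the 8 non-ground nodes and solve the resulting linear system.
Node n1: branches {I1, R3, R6, L1, C1, V1} → V_1 = 1.259+3.171j
Node n2: branches {R1, R2} → V_2 = 0.3120+1.024j
Node n3: branches {R4, L1, R7, C3, C4} → V_3 = -0.08550-0.8616j
Node n4: branches {R2, R5, C1, C2} → V_4 = 0.4695+2.901j
Node n5: branches {R8, C4} → V_5 = -0.3772+0.1224j
Node n6: branches {R7, V1} → V_6 = -17.34+3.171j
Node n7: branches {R1, R5, C3} → V_7 = 0.1522-0.8815j
Node n8: branches {I1, R3, R8, L2} → V_8 = -0.5617+0.06769j
Source currents: i(V1)=-1.788+0.4179j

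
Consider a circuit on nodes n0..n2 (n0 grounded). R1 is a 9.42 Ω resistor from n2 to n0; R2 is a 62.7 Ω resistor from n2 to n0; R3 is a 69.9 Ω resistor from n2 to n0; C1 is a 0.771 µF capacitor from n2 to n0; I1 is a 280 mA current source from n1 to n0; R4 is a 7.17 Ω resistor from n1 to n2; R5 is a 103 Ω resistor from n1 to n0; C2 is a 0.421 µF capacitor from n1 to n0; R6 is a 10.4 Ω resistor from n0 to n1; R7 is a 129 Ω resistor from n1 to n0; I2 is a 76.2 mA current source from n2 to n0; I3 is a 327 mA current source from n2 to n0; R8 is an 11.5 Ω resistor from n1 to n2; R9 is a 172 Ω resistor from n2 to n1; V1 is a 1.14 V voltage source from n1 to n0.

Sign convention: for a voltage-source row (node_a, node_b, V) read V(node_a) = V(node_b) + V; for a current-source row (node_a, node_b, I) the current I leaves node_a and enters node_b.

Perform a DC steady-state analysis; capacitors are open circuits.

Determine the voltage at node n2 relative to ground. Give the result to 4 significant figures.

MNA unknowns: 2 node voltages V₁..V_2 plus 1 source current (V1)
R1: Y=0.1062 on G[2,0]
R2: Y=0.01595 on G[2,0]
R3: Y=0.01431 on G[2,0]
C1: Y=0.000 on G[2,0]
I1: z[1]−=0.28, z[0]+=0.28
R4: Y=0.1395 on G[1,2]
R5: Y=0.009709 on G[1,0]
C2: Y=0.000 on G[1,0]
R6: Y=0.09615 on G[0,1]
R7: Y=0.007752 on G[1,0]
I2: z[2]−=0.0762, z[0]+=0.0762
I3: z[2]−=0.327, z[0]+=0.327
R8: Y=0.08696 on G[1,2]
R9: Y=0.005814 on G[2,1]
V1: row V1−V0=1.14, i_V1 at 1,0
solve → V1=1.140, V2=-0.3755
aux → i_V1=-0.7615

-0.3755 V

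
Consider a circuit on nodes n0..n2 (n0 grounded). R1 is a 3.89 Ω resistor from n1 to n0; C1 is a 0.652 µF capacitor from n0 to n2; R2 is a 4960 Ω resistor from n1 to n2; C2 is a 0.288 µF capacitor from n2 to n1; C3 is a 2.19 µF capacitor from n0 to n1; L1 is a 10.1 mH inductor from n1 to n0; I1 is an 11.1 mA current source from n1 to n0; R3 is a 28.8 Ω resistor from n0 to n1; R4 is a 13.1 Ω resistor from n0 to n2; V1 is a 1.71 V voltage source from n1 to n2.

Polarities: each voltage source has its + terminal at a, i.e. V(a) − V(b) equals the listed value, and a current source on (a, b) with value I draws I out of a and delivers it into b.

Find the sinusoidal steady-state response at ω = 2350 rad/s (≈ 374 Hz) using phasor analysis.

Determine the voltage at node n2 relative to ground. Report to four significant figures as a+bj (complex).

-1.389+0.03801j V

MNA unknowns: 2 node voltages V₁..V_2 plus 1 source current (V1)
R1: Y=0.2571+0.000j on G[1,0]
C1: Y=0.000+0.001532j on G[0,2]
R2: Y=0.0002016+0.000j on G[1,2]
C2: Y=0.000+0.0006768j on G[2,1]
C3: Y=0.000+0.005147j on G[0,1]
L1: Y=0.000-0.04213j on G[1,0]
I1: z[1]−=0.0111, z[0]+=0.0111
R3: Y=0.03472+0.000j on G[0,1]
R4: Y=0.07634+0.000j on G[0,2]
V1: row V1−V2=1.71, i_V1 at 1,2
solve → V1=0.3208+0.03801j, V2=-1.389+0.03801j
aux → i_V1=-0.1065-0.0003844j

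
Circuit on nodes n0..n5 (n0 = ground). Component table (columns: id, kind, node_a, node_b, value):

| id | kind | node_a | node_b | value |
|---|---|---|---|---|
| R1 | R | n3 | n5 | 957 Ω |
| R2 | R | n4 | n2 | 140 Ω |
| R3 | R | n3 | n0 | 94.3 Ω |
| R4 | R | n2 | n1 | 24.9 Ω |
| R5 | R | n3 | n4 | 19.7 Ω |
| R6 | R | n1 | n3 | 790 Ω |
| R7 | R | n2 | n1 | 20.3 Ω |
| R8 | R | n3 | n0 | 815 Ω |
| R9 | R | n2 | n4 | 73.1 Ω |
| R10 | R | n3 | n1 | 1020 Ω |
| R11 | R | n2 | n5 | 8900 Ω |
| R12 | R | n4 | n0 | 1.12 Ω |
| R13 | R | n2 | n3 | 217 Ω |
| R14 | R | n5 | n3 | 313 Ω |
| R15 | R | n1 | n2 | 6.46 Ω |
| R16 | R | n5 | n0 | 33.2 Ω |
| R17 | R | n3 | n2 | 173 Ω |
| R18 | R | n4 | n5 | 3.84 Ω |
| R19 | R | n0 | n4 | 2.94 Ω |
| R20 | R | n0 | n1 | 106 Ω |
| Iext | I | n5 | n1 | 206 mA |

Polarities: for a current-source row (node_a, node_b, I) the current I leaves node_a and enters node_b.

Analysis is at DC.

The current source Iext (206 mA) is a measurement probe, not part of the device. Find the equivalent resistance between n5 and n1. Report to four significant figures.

R_eq = 29.76 Ω

Apply KCL at each of the 5 non-ground nodes and solve the resulting linear system.
Node n1: branches {R4, R6, R7, R10, R15, R20, Iext} → V_1 = 5.417
Node n2: branches {R2, R4, R7, R9, R11, R13, R15, R17} → V_2 = 4.826
Node n3: branches {R1, R3, R5, R6, R8, R10, R13, R14, R17} → V_3 = 0.7262
Node n4: branches {R2, R5, R9, R12, R18, R19} → V_4 = -0.03098
Node n5: branches {R1, R11, R14, R16, R18, Iext} → V_5 = -0.7136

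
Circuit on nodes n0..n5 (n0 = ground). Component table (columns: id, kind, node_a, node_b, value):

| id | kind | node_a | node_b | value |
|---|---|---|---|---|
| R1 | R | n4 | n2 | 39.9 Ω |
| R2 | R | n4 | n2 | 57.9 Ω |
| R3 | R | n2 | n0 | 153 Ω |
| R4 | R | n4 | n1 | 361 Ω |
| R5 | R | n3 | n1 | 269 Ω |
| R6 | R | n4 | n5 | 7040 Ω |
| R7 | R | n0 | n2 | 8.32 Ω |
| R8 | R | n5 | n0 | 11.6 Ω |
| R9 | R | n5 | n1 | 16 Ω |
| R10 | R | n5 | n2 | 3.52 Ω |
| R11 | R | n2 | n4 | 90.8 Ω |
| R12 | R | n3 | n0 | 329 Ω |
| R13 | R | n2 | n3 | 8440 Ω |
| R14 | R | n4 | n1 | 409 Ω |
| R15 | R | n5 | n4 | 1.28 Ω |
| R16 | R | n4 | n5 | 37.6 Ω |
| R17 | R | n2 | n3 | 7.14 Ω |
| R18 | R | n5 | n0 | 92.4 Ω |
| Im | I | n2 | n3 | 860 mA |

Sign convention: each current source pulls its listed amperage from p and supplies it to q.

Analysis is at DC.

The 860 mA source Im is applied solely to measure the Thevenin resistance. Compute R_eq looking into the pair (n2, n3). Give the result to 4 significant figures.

R_eq = 6.819 Ω

Element admittances at DC:
  Y(R1) = 0.02506 S between n4,n2
  Y(R2) = 0.01727 S between n4,n2
  Y(R3) = 0.006536 S between n2,n0
  Y(R4) = 0.002770 S between n4,n1
  Y(R5) = 0.003717 S between n3,n1
  Y(R6) = 0.0001420 S between n4,n5
  Y(R7) = 0.1202 S between n0,n2
  Y(R8) = 0.08621 S between n5,n0
  Y(R9) = 0.06250 S between n5,n1
  Y(R10) = 0.2841 S between n5,n2
  Y(R11) = 0.01101 S between n2,n4
  Y(R12) = 0.003040 S between n3,n0
  Y(R13) = 0.0001185 S between n2,n3
  Y(R14) = 0.002445 S between n4,n1
  Y(R15) = 0.7812 S between n5,n4
  Y(R16) = 0.02660 S between n4,n5
  Y(R17) = 0.1401 S between n2,n3
  Y(R18) = 0.01082 S between n5,n0
  Im: injects 0.86 A into n3 (from n2)
Assemble and solve the 5×5 MNA system:
  V(n1)=0.2637  V(n2)=-0.1093  V(n3)=5.755  V(n4)=-0.04017  V(n5)=-0.03757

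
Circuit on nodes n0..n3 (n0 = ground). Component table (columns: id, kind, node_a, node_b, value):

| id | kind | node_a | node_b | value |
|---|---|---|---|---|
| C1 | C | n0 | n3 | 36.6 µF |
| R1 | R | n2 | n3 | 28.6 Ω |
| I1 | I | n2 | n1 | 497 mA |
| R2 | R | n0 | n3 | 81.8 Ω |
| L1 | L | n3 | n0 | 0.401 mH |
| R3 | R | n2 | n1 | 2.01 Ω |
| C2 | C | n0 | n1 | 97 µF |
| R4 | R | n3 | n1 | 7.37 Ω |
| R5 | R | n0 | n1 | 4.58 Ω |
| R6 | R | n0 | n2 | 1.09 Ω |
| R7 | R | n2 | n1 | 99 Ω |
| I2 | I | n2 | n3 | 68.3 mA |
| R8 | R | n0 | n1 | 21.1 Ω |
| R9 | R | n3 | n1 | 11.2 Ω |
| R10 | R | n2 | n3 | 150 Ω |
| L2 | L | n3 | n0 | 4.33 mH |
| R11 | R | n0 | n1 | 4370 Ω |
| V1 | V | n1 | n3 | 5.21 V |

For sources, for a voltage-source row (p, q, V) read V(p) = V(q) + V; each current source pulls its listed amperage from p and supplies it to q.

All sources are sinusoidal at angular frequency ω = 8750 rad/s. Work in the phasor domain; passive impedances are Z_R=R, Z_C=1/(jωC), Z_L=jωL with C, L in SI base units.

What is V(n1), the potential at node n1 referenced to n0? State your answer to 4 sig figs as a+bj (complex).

MNA unknowns: 3 node voltages V₁..V_3 plus 1 source current (V1)
C1: Y=0.000+0.3203j on G[0,3]
R1: Y=0.03497+0.000j on G[2,3]
I1: z[2]−=0.497, z[1]+=0.497
R2: Y=0.01222+0.000j on G[0,3]
L1: Y=0.000-0.2850j on G[3,0]
R3: Y=0.4975+0.000j on G[2,1]
C2: Y=0.000+0.8488j on G[0,1]
R4: Y=0.1357+0.000j on G[3,1]
R5: Y=0.2183+0.000j on G[0,1]
R6: Y=0.9174+0.000j on G[0,2]
R7: Y=0.01010+0.000j on G[2,1]
I2: z[2]−=0.0683, z[3]+=0.0683
R8: Y=0.04739+0.000j on G[0,1]
R9: Y=0.08929+0.000j on G[3,1]
R10: Y=0.006667+0.000j on G[2,3]
L2: Y=0.000-0.02639j on G[3,0]
R11: Y=0.0002288+0.000j on G[0,1]
V1: row V1−V3=5.21, i_V1 at 1,3
solve → V1=0.3417-0.3971j, V2=-0.4054-0.1487j, V3=-4.868-0.3971j
aux → i_V1=-1.482-0.05830j

0.3417-0.3971j V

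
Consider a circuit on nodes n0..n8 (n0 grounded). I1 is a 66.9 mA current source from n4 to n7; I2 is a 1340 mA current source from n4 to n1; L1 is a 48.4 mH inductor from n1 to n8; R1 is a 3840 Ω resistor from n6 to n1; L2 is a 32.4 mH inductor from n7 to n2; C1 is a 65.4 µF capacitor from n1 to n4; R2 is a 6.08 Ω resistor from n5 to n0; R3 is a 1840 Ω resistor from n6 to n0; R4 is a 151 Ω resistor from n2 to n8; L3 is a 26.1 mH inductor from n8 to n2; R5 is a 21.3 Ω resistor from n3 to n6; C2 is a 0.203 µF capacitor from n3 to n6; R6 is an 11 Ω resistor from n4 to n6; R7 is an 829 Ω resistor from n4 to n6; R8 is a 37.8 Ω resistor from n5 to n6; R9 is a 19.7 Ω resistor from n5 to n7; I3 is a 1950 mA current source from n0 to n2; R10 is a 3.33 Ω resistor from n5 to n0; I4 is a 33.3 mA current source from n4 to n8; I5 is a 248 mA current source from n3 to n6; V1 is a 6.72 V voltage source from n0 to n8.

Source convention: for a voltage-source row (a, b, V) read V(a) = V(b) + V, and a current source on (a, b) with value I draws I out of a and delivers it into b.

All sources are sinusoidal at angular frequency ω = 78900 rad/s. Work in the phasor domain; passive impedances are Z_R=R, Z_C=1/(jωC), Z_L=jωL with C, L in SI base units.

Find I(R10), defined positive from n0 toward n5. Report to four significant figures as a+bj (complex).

Apply KCL at each of the 8 non-ground nodes and solve the resulting linear system.
Node n1: branches {I2, L1, R1, C1} → V_1 = -4.823-0.4657j
Node n2: branches {L2, R4, L3, I3} → V_2 = 282.6+37.81j
Node n3: branches {R5, C2, I5} → V_3 = -8.471+1.402j
Node n4: branches {I1, I2, C1, R6, R7, I4} → V_4 = -4.823-0.2059j
Node n5: branches {R2, R8, R9, R10} → V_5 = -0.03317-0.2352j
Node n6: branches {R1, R3, R5, C2, R6, R7, R8, I5} → V_6 = -3.739-0.2120j
Node n7: branches {I1, L2, R9} → V_7 = 1.595-2.401j
Node n8: branches {L1, R4, L3, I4, V1} → V_8 = -6.720+0.000j
Source currents: i(V1)=-1.967-0.1094j

0.009961+0.07062j A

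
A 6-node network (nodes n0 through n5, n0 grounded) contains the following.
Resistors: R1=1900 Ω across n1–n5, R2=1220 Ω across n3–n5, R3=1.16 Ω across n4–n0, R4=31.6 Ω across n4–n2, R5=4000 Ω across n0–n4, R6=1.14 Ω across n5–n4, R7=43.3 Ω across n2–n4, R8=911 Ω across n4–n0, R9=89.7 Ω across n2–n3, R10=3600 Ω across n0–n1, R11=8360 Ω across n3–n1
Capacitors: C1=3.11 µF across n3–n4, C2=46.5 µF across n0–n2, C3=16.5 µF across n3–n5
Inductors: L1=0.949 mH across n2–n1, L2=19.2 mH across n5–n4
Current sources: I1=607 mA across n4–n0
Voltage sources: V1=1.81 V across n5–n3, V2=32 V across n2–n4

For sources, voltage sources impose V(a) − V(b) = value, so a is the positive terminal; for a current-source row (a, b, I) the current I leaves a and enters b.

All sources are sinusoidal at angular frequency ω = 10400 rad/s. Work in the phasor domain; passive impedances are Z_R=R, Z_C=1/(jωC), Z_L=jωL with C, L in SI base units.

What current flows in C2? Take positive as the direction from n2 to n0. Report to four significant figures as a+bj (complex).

MNA unknowns: 5 node voltages V₁..V_5 plus 2 source currents (V1, V2)
R1: Y=0.0005263+0.000j on G[1,5]
R2: Y=0.0008197+0.000j on G[3,5]
C1: Y=0.000+0.03234j on G[3,4]
R3: Y=0.8621+0.000j on G[4,0]
C2: Y=0.000+0.4836j on G[0,2]
L1: Y=0.000-0.1013j on G[2,1]
R4: Y=0.03165+0.000j on G[4,2]
R5: Y=0.0002500+0.000j on G[0,4]
L2: Y=0.000-0.005008j on G[5,4]
R6: Y=0.8772+0.000j on G[5,4]
R7: Y=0.02309+0.000j on G[2,4]
I1: z[4]−=0.607, z[0]+=0.607
R8: Y=0.001098+0.000j on G[4,0]
R9: Y=0.01115+0.000j on G[2,3]
R10: Y=0.0002778+0.000j on G[0,1]
C3: Y=0.000+0.1716j on G[3,5]
R11: Y=0.0001196+0.000j on G[3,1]
V1: row V5−V3=1.81, i_V1 at 5,3
V2: row V2−V4=32, i_V2 at 2,4
solve → V1=23.78-13.61j, V2=23.82-13.34j, V3=-9.542-13.29j, V4=-8.181-13.34j, V5=-7.732-13.29j
aux → i_V1=-0.3791-0.3540j, i_V2=-8.600-11.51j

6.450+11.52j A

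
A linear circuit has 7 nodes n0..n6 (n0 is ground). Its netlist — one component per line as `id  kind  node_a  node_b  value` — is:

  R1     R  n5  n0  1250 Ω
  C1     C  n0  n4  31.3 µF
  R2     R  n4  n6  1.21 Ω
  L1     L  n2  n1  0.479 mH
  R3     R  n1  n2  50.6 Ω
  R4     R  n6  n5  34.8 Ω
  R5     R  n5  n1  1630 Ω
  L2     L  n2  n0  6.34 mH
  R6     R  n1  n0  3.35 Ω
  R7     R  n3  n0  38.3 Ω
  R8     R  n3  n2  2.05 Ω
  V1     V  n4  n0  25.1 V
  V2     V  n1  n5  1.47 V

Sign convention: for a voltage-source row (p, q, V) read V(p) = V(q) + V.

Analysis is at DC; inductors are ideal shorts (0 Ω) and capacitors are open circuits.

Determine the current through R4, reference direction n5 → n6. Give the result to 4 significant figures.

-0.7379 A

Element admittances at DC:
  Y(R1) = 0.0008000 S between n5,n0
  Y(C1) = 0.000 S between n0,n4
  Y(R2) = 0.8264 S between n4,n6
  L1: short n2↔n1 (DC inductor)
  Y(R3) = 0.01976 S between n1,n2
  Y(R4) = 0.02874 S between n6,n5
  Y(R5) = 0.0006135 S between n5,n1
  L2: short n2↔n0 (DC inductor)
  Y(R6) = 0.2985 S between n1,n0
  Y(R7) = 0.02611 S between n3,n0
  Y(R8) = 0.4878 S between n3,n2
  V1: constraint V(n4)−V(n0) = 25.1
  V2: constraint V(n1)−V(n5) = 1.47
Assemble and solve the 10×10 MNA system:
  V(n1)=0.000  V(n2)=0.000  V(n3)=0.000  V(n4)=25.10  V(n5)=-1.470  V(n6)=24.21
  i(L1)=-0.7390  i(L2)=0.7390  i(V1)=-0.7379  i(V2)=-0.7399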